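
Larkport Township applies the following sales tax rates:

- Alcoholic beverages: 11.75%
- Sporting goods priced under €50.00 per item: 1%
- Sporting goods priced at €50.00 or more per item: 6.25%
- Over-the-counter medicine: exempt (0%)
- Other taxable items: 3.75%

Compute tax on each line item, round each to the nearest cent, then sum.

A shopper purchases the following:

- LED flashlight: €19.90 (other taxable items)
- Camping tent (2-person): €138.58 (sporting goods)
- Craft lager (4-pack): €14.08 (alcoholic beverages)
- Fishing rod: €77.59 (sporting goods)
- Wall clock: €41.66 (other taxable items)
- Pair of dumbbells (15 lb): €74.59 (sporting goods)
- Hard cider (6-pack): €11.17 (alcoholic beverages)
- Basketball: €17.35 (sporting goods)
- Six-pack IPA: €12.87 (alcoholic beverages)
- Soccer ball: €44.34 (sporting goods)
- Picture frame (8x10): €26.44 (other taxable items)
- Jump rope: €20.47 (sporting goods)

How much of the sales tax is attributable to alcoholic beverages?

€4.47

Craft lager (4-pack) €14.08: alcoholic beverages → 11.75% → €1.65
Hard cider (6-pack) €11.17: alcoholic beverages → 11.75% → €1.31
Six-pack IPA €12.87: alcoholic beverages → 11.75% → €1.51
Tax on alcoholic beverages = €1.65 + €1.31 + €1.51 = €4.47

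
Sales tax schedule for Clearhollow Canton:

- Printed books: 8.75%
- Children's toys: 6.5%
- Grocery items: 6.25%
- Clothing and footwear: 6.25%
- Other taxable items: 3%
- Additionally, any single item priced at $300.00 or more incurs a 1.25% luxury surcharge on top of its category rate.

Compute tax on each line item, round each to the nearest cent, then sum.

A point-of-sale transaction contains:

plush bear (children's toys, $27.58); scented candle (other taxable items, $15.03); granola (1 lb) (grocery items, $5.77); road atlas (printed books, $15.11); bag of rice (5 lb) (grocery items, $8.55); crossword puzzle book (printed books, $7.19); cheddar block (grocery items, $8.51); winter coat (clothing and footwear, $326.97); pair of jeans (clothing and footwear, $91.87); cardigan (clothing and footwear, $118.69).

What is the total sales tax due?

Plush bear $27.58: children's toys → 6.5% → $1.79
Scented candle $15.03: other taxable items → 3% → $0.45
Granola (1 lb) $5.77: grocery items → 6.25% → $0.36
Road atlas $15.11: printed books → 8.75% → $1.32
Bag of rice (5 lb) $8.55: grocery items → 6.25% → $0.53
Crossword puzzle book $7.19: printed books → 8.75% → $0.63
Cheddar block $8.51: grocery items → 6.25% → $0.53
Winter coat $326.97: clothing and footwear → 6.25% + 1.25% surcharge = 7.5% → $24.52
Pair of jeans $91.87: clothing and footwear → 6.25% → $5.74
Cardigan $118.69: clothing and footwear → 6.25% → $7.42
Total tax = $1.79 + $0.45 + $0.36 + $1.32 + $0.53 + $0.63 + $0.53 + $24.52 + $5.74 + $7.42 = $43.29

$43.29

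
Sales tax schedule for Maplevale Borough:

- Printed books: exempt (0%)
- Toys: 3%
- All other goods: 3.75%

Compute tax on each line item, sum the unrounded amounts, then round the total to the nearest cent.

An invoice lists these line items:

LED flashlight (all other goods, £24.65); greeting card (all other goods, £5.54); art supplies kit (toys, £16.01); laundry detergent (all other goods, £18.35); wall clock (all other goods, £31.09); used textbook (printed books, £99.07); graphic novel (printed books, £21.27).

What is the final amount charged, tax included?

£219.45

LED flashlight £24.65: all other goods → 3.75% → £0.924375
Greeting card £5.54: all other goods → 3.75% → £0.20775
Art supplies kit £16.01: toys → 3% → £0.4803
Laundry detergent £18.35: all other goods → 3.75% → £0.688125
Wall clock £31.09: all other goods → 3.75% → £1.165875
Used textbook £99.07: printed books → 0% → £0.00
Graphic novel £21.27: printed books → 0% → £0.00
Subtotal = £215.98; unrounded tax = £3.466425 → £3.47; total due = £219.45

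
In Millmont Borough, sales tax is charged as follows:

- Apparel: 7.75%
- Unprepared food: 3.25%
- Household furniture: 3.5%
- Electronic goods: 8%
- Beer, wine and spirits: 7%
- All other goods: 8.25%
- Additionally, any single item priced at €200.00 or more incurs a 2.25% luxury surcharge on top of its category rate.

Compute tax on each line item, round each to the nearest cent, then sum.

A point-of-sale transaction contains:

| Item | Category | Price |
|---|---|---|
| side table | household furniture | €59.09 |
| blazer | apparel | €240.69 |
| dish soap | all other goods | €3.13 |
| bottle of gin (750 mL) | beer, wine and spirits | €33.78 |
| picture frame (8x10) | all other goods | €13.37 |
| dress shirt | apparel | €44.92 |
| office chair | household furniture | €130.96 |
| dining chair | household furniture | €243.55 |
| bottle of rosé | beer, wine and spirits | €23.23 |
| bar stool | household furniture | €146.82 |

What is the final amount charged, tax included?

Side table €59.09: household furniture → 3.5% → €2.07
Blazer €240.69: apparel → 7.75% + 2.25% surcharge = 10% → €24.07
Dish soap €3.13: all other goods → 8.25% → €0.26
Bottle of gin (750 mL) €33.78: beer, wine and spirits → 7% → €2.36
Picture frame (8x10) €13.37: all other goods → 8.25% → €1.10
Dress shirt €44.92: apparel → 7.75% → €3.48
Office chair €130.96: household furniture → 3.5% → €4.58
Dining chair €243.55: household furniture → 3.5% + 2.25% surcharge = 5.75% → €14.00
Bottle of rosé €23.23: beer, wine and spirits → 7% → €1.63
Bar stool €146.82: household furniture → 3.5% → €5.14
Subtotal = €939.54; tax = €58.69; total due = €998.23

€998.23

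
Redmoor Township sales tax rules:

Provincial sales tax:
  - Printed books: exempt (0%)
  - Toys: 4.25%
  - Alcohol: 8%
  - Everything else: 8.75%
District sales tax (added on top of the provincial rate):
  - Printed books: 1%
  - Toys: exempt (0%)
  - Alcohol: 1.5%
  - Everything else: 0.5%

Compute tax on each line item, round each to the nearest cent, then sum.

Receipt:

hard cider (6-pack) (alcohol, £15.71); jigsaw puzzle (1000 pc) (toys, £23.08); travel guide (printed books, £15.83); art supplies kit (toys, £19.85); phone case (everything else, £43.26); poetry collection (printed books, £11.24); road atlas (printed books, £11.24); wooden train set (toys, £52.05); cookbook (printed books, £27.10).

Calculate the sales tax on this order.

Hard cider (6-pack) £15.71: alcohol → 8% + 1.5% district = 9.5% → £1.49
Jigsaw puzzle (1000 pc) £23.08: toys → 4.25% + 0% district = 4.25% → £0.98
Travel guide £15.83: printed books → 0% + 1% district = 1% → £0.16
Art supplies kit £19.85: toys → 4.25% + 0% district = 4.25% → £0.84
Phone case £43.26: everything else → 8.75% + 0.5% district = 9.25% → £4.00
Poetry collection £11.24: printed books → 0% + 1% district = 1% → £0.11
Road atlas £11.24: printed books → 0% + 1% district = 1% → £0.11
Wooden train set £52.05: toys → 4.25% + 0% district = 4.25% → £2.21
Cookbook £27.10: printed books → 0% + 1% district = 1% → £0.27
Total tax = £1.49 + £0.98 + £0.16 + £0.84 + £4.00 + £0.11 + £0.11 + £2.21 + £0.27 = £10.17

£10.17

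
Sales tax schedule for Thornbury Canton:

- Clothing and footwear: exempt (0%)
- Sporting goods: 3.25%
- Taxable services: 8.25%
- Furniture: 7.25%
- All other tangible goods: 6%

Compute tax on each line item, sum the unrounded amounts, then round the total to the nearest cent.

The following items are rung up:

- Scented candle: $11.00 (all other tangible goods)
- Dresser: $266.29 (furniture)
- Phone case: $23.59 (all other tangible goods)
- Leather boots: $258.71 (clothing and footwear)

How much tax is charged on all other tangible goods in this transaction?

Scented candle $11.00: all other tangible goods → 6% → $0.66
Phone case $23.59: all other tangible goods → 6% → $1.4154
Tax on all other tangible goods: unrounded sum = $2.0754 → $2.08

$2.08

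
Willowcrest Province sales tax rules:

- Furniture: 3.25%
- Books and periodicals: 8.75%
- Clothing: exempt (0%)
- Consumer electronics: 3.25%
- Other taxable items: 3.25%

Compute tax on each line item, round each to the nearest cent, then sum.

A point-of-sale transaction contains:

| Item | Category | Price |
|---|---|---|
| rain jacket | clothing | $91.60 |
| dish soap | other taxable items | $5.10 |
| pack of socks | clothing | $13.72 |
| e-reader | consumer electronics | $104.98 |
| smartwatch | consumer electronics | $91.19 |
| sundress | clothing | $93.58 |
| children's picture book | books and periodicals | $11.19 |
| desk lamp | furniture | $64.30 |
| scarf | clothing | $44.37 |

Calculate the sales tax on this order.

Rain jacket $91.60: clothing → 0% → $0.00
Dish soap $5.10: other taxable items → 3.25% → $0.17
Pack of socks $13.72: clothing → 0% → $0.00
E-reader $104.98: consumer electronics → 3.25% → $3.41
Smartwatch $91.19: consumer electronics → 3.25% → $2.96
Sundress $93.58: clothing → 0% → $0.00
Children's picture book $11.19: books and periodicals → 8.75% → $0.98
Desk lamp $64.30: furniture → 3.25% → $2.09
Scarf $44.37: clothing → 0% → $0.00
Total tax = $0.17 + $3.41 + $2.96 + $0.98 + $2.09 = $9.61

$9.61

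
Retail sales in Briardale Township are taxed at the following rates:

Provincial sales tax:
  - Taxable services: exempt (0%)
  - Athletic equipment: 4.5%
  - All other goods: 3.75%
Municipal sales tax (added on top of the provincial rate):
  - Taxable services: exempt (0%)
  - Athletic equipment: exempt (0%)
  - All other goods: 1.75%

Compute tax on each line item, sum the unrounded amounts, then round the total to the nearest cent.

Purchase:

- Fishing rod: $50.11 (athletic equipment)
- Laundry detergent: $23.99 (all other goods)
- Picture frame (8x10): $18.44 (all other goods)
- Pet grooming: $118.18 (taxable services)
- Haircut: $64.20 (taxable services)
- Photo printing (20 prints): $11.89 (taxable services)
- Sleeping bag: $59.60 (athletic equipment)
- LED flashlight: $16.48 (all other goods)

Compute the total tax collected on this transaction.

Fishing rod $50.11: athletic equipment → 4.5% + 0% municipal = 4.5% → $2.25495
Laundry detergent $23.99: all other goods → 3.75% + 1.75% municipal = 5.5% → $1.31945
Picture frame (8x10) $18.44: all other goods → 3.75% + 1.75% municipal = 5.5% → $1.0142
Pet grooming $118.18: taxable services → 0% + 0% municipal = 0% → $0.00
Haircut $64.20: taxable services → 0% + 0% municipal = 0% → $0.00
Photo printing (20 prints) $11.89: taxable services → 0% + 0% municipal = 0% → $0.00
Sleeping bag $59.60: athletic equipment → 4.5% + 0% municipal = 4.5% → $2.682
LED flashlight $16.48: all other goods → 3.75% + 1.75% municipal = 5.5% → $0.9064
Unrounded tax sum = $8.177 → $8.18

$8.18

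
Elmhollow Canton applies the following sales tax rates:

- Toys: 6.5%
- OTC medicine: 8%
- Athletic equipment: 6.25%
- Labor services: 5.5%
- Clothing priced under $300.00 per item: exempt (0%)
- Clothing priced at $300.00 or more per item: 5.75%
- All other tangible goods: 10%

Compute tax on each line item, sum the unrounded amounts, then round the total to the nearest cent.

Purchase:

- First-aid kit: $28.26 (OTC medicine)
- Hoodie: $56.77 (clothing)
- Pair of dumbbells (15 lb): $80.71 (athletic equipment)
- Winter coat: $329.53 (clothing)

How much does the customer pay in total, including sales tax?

First-aid kit $28.26: OTC medicine → 8% → $2.2608
Hoodie $56.77: clothing, under $300.00 → 0% → $0.00
Pair of dumbbells (15 lb) $80.71: athletic equipment → 6.25% → $5.044375
Winter coat $329.53: clothing, $300.00 or more → 5.75% → $18.947975
Subtotal = $495.27; unrounded tax = $26.25315 → $26.25; total due = $521.52

$521.52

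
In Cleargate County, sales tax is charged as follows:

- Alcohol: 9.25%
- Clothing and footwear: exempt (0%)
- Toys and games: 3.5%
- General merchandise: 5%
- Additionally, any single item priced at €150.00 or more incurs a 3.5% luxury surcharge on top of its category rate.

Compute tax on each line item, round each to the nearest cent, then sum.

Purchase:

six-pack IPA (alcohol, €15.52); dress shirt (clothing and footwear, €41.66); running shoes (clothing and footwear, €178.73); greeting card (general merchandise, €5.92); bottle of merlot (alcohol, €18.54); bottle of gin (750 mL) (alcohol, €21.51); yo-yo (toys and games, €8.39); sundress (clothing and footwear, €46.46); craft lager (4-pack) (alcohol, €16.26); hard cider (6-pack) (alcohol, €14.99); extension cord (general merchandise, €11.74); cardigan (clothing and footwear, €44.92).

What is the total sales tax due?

€15.47

Six-pack IPA €15.52: alcohol → 9.25% → €1.44
Dress shirt €41.66: clothing and footwear → 0% → €0.00
Running shoes €178.73: clothing and footwear → 0% + 3.5% surcharge = 3.5% → €6.26
Greeting card €5.92: general merchandise → 5% → €0.30
Bottle of merlot €18.54: alcohol → 9.25% → €1.71
Bottle of gin (750 mL) €21.51: alcohol → 9.25% → €1.99
Yo-yo €8.39: toys and games → 3.5% → €0.29
Sundress €46.46: clothing and footwear → 0% → €0.00
Craft lager (4-pack) €16.26: alcohol → 9.25% → €1.50
Hard cider (6-pack) €14.99: alcohol → 9.25% → €1.39
Extension cord €11.74: general merchandise → 5% → €0.59
Cardigan €44.92: clothing and footwear → 0% → €0.00
Total tax = €1.44 + €6.26 + €0.30 + €1.71 + €1.99 + €0.29 + €1.50 + €1.39 + €0.59 = €15.47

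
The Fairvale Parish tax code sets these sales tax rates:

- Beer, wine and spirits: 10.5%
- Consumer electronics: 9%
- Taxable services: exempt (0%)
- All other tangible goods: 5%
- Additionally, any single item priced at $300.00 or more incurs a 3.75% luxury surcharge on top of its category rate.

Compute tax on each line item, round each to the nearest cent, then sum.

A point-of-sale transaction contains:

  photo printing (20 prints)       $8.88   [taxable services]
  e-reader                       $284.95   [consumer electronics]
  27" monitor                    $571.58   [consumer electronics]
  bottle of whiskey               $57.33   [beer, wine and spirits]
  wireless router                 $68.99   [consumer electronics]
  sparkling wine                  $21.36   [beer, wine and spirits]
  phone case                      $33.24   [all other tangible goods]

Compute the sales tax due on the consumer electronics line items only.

$104.74

E-reader $284.95: consumer electronics → 9% → $25.65
27" monitor $571.58: consumer electronics → 9% + 3.75% surcharge = 12.75% → $72.88
Wireless router $68.99: consumer electronics → 9% → $6.21
Tax on consumer electronics = $25.65 + $72.88 + $6.21 = $104.74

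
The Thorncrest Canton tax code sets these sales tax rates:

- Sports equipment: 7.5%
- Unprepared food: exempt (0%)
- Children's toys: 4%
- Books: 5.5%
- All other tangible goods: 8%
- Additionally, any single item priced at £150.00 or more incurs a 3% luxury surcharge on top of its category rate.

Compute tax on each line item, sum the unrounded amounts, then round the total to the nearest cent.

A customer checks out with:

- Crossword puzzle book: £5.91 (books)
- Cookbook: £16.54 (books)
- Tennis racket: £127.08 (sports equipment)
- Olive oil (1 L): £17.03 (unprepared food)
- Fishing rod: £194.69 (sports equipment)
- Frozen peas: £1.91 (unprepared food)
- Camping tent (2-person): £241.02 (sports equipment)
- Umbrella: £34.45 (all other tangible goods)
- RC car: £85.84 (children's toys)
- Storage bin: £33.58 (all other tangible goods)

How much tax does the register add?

Crossword puzzle book £5.91: books → 5.5% → £0.32505
Cookbook £16.54: books → 5.5% → £0.9097
Tennis racket £127.08: sports equipment → 7.5% → £9.531
Olive oil (1 L) £17.03: unprepared food → 0% → £0.00
Fishing rod £194.69: sports equipment → 7.5% + 3% surcharge = 10.5% → £20.44245
Frozen peas £1.91: unprepared food → 0% → £0.00
Camping tent (2-person) £241.02: sports equipment → 7.5% + 3% surcharge = 10.5% → £25.3071
Umbrella £34.45: all other tangible goods → 8% → £2.756
RC car £85.84: children's toys → 4% → £3.4336
Storage bin £33.58: all other tangible goods → 8% → £2.6864
Unrounded tax sum = £65.3913 → £65.39

£65.39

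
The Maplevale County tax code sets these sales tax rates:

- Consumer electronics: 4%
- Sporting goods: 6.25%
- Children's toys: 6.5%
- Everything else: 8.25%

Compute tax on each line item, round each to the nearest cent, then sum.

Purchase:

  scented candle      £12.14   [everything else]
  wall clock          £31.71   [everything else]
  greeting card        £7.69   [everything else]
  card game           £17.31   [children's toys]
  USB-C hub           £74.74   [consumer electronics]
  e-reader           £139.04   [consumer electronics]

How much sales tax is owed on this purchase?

£13.93

Scented candle £12.14: everything else → 8.25% → £1.00
Wall clock £31.71: everything else → 8.25% → £2.62
Greeting card £7.69: everything else → 8.25% → £0.63
Card game £17.31: children's toys → 6.5% → £1.13
USB-C hub £74.74: consumer electronics → 4% → £2.99
E-reader £139.04: consumer electronics → 4% → £5.56
Total tax = £1.00 + £2.62 + £0.63 + £1.13 + £2.99 + £5.56 = £13.93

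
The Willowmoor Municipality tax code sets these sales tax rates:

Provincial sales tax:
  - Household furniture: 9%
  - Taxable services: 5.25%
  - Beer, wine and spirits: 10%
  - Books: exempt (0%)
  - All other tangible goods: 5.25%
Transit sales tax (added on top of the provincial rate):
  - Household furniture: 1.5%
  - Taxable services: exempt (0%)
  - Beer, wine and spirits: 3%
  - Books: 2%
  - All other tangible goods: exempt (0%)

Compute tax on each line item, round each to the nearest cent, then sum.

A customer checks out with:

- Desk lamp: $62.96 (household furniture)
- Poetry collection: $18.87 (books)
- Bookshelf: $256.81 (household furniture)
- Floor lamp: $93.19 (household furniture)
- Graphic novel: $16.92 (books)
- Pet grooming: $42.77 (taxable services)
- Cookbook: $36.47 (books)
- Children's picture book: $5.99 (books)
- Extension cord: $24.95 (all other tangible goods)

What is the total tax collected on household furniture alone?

Desk lamp $62.96: household furniture → 9% + 1.5% transit = 10.5% → $6.61
Bookshelf $256.81: household furniture → 9% + 1.5% transit = 10.5% → $26.97
Floor lamp $93.19: household furniture → 9% + 1.5% transit = 10.5% → $9.78
Tax on household furniture = $6.61 + $26.97 + $9.78 = $43.36

$43.36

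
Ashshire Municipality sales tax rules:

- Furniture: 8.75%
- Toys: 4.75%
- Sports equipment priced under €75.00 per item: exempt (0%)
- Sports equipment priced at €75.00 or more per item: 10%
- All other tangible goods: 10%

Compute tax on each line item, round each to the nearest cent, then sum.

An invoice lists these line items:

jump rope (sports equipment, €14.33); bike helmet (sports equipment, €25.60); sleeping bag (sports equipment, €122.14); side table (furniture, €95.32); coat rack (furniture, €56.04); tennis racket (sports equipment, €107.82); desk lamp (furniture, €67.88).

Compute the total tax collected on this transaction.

€42.17

Jump rope €14.33: sports equipment, under €75.00 → 0% → €0.00
Bike helmet €25.60: sports equipment, under €75.00 → 0% → €0.00
Sleeping bag €122.14: sports equipment, €75.00 or more → 10% → €12.21
Side table €95.32: furniture → 8.75% → €8.34
Coat rack €56.04: furniture → 8.75% → €4.90
Tennis racket €107.82: sports equipment, €75.00 or more → 10% → €10.78
Desk lamp €67.88: furniture → 8.75% → €5.94
Total tax = €12.21 + €8.34 + €4.90 + €10.78 + €5.94 = €42.17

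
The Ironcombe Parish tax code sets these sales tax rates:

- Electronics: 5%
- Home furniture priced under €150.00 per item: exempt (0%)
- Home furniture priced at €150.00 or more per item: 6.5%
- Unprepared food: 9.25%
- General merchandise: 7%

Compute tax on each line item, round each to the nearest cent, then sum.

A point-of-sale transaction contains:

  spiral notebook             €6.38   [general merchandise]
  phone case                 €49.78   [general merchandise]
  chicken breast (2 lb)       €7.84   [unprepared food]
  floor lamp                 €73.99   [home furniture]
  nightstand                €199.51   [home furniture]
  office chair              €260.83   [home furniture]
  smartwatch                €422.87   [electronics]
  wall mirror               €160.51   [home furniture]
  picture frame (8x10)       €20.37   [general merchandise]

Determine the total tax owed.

€67.58

Spiral notebook €6.38: general merchandise → 7% → €0.45
Phone case €49.78: general merchandise → 7% → €3.48
Chicken breast (2 lb) €7.84: unprepared food → 9.25% → €0.73
Floor lamp €73.99: home furniture, under €150.00 → 0% → €0.00
Nightstand €199.51: home furniture, €150.00 or more → 6.5% → €12.97
Office chair €260.83: home furniture, €150.00 or more → 6.5% → €16.95
Smartwatch €422.87: electronics → 5% → €21.14
Wall mirror €160.51: home furniture, €150.00 or more → 6.5% → €10.43
Picture frame (8x10) €20.37: general merchandise → 7% → €1.43
Total tax = €0.45 + €3.48 + €0.73 + €12.97 + €16.95 + €21.14 + €10.43 + €1.43 = €67.58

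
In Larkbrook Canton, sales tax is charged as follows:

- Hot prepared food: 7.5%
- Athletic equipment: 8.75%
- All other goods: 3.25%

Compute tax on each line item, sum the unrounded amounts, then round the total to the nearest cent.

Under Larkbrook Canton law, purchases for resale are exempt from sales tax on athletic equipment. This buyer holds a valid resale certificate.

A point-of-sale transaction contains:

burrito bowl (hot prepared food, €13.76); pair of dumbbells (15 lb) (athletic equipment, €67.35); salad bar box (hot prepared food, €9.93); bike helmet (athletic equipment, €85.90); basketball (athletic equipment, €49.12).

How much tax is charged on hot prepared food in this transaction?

Burrito bowl €13.76: hot prepared food → 7.5% → €1.032
Salad bar box €9.93: hot prepared food → 7.5% → €0.74475
Tax on hot prepared food: unrounded sum = €1.77675 → €1.78

€1.78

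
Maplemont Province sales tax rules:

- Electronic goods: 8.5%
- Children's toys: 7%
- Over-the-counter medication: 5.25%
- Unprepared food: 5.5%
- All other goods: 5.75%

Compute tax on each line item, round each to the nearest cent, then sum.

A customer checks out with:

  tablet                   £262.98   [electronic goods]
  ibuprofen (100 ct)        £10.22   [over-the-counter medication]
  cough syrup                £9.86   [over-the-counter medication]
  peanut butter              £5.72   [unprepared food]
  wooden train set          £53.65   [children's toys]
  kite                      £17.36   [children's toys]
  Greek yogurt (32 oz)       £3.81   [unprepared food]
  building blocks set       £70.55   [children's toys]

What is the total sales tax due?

Tablet £262.98: electronic goods → 8.5% → £22.35
Ibuprofen (100 ct) £10.22: over-the-counter medication → 5.25% → £0.54
Cough syrup £9.86: over-the-counter medication → 5.25% → £0.52
Peanut butter £5.72: unprepared food → 5.5% → £0.31
Wooden train set £53.65: children's toys → 7% → £3.76
Kite £17.36: children's toys → 7% → £1.22
Greek yogurt (32 oz) £3.81: unprepared food → 5.5% → £0.21
Building blocks set £70.55: children's toys → 7% → £4.94
Total tax = £22.35 + £0.54 + £0.52 + £0.31 + £3.76 + £1.22 + £0.21 + £4.94 = £33.85

£33.85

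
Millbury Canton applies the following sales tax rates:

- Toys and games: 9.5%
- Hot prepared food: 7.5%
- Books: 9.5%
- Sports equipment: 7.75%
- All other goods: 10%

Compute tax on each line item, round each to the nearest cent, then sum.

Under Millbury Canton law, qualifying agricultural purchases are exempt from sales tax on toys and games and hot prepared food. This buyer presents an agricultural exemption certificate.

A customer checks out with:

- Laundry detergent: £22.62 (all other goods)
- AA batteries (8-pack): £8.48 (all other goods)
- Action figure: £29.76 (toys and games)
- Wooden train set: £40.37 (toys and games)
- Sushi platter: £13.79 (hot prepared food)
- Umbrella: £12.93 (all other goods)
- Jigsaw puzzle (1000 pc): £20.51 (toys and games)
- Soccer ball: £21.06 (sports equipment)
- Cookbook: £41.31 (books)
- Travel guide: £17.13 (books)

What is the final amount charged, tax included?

£239.54

Laundry detergent £22.62: all other goods → 10% → £2.26
AA batteries (8-pack) £8.48: all other goods → 10% → £0.85
Action figure £29.76: toys and games, buyer-exempt → 0% → £0.00
Wooden train set £40.37: toys and games, buyer-exempt → 0% → £0.00
Sushi platter £13.79: hot prepared food, buyer-exempt → 0% → £0.00
Umbrella £12.93: all other goods → 10% → £1.29
Jigsaw puzzle (1000 pc) £20.51: toys and games, buyer-exempt → 0% → £0.00
Soccer ball £21.06: sports equipment → 7.75% → £1.63
Cookbook £41.31: books → 9.5% → £3.92
Travel guide £17.13: books → 9.5% → £1.63
Subtotal = £227.96; tax = £11.58; total due = £239.54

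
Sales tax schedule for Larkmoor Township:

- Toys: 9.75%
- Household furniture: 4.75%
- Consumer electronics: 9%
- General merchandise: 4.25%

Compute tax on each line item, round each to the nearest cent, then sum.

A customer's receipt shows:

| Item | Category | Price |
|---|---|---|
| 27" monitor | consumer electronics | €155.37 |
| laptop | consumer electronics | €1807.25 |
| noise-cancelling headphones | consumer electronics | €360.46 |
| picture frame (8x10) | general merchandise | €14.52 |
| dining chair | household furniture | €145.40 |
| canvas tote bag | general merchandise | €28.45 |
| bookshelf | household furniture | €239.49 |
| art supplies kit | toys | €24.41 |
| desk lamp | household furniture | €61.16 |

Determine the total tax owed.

27" monitor €155.37: consumer electronics → 9% → €13.98
Laptop €1807.25: consumer electronics → 9% → €162.65
Noise-cancelling headphones €360.46: consumer electronics → 9% → €32.44
Picture frame (8x10) €14.52: general merchandise → 4.25% → €0.62
Dining chair €145.40: household furniture → 4.75% → €6.91
Canvas tote bag €28.45: general merchandise → 4.25% → €1.21
Bookshelf €239.49: household furniture → 4.75% → €11.38
Art supplies kit €24.41: toys → 9.75% → €2.38
Desk lamp €61.16: household furniture → 4.75% → €2.91
Total tax = €13.98 + €162.65 + €32.44 + €0.62 + €6.91 + €1.21 + €11.38 + €2.38 + €2.91 = €234.48

€234.48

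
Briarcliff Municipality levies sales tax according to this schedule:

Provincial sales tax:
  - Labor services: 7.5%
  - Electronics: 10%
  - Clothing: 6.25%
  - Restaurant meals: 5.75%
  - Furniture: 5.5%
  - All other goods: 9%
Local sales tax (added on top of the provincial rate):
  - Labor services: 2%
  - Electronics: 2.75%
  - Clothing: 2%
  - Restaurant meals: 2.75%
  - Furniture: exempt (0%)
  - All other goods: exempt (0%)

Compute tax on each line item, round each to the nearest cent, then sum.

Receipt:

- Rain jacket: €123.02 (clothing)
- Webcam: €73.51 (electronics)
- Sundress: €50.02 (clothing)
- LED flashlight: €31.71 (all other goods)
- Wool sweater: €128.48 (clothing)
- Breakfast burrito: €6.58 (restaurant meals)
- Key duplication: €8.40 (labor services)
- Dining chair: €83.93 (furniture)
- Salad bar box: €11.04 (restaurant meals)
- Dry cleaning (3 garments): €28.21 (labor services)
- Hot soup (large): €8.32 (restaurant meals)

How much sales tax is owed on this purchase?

€47.41

Rain jacket €123.02: clothing → 6.25% + 2% local = 8.25% → €10.15
Webcam €73.51: electronics → 10% + 2.75% local = 12.75% → €9.37
Sundress €50.02: clothing → 6.25% + 2% local = 8.25% → €4.13
LED flashlight €31.71: all other goods → 9% + 0% local = 9% → €2.85
Wool sweater €128.48: clothing → 6.25% + 2% local = 8.25% → €10.60
Breakfast burrito €6.58: restaurant meals → 5.75% + 2.75% local = 8.5% → €0.56
Key duplication €8.40: labor services → 7.5% + 2% local = 9.5% → €0.80
Dining chair €83.93: furniture → 5.5% + 0% local = 5.5% → €4.62
Salad bar box €11.04: restaurant meals → 5.75% + 2.75% local = 8.5% → €0.94
Dry cleaning (3 garments) €28.21: labor services → 7.5% + 2% local = 9.5% → €2.68
Hot soup (large) €8.32: restaurant meals → 5.75% + 2.75% local = 8.5% → €0.71
Total tax = €10.15 + €9.37 + €4.13 + €2.85 + €10.60 + €0.56 + €0.80 + €4.62 + €0.94 + €2.68 + €0.71 = €47.41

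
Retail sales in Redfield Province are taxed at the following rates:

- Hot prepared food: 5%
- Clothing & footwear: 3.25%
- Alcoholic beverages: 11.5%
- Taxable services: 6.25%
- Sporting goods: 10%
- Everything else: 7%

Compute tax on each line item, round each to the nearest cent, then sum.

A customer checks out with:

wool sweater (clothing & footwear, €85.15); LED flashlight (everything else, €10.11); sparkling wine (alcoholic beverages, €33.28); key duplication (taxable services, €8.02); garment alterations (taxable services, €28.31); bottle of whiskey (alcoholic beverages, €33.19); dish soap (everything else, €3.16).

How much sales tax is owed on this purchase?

Wool sweater €85.15: clothing & footwear → 3.25% → €2.77
LED flashlight €10.11: everything else → 7% → €0.71
Sparkling wine €33.28: alcoholic beverages → 11.5% → €3.83
Key duplication €8.02: taxable services → 6.25% → €0.50
Garment alterations €28.31: taxable services → 6.25% → €1.77
Bottle of whiskey €33.19: alcoholic beverages → 11.5% → €3.82
Dish soap €3.16: everything else → 7% → €0.22
Total tax = €2.77 + €0.71 + €3.83 + €0.50 + €1.77 + €3.82 + €0.22 = €13.62

€13.62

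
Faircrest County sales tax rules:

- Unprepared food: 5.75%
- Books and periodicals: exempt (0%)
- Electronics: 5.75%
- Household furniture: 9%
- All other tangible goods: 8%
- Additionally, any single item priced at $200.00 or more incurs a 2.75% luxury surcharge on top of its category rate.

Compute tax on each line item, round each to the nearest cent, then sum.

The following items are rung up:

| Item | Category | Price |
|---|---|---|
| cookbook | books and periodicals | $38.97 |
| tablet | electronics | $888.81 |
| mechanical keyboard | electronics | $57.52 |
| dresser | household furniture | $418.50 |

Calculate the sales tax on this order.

$128.03

Cookbook $38.97: books and periodicals → 0% → $0.00
Tablet $888.81: electronics → 5.75% + 2.75% surcharge = 8.5% → $75.55
Mechanical keyboard $57.52: electronics → 5.75% → $3.31
Dresser $418.50: household furniture → 9% + 2.75% surcharge = 11.75% → $49.17
Total tax = $75.55 + $3.31 + $49.17 = $128.03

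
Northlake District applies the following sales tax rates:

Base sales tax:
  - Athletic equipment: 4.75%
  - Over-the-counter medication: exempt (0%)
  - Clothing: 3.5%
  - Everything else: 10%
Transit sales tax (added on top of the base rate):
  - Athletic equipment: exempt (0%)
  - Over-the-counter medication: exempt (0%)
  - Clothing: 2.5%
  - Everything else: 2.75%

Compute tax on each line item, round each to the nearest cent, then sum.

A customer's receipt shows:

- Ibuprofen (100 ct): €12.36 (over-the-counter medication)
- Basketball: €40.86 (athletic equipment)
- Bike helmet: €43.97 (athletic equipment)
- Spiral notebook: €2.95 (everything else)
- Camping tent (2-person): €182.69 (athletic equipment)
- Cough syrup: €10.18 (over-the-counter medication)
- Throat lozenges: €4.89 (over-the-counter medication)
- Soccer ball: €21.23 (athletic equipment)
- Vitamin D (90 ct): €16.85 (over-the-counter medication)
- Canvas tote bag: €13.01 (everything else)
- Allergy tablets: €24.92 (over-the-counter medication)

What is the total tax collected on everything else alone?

Spiral notebook €2.95: everything else → 10% + 2.75% transit = 12.75% → €0.38
Canvas tote bag €13.01: everything else → 10% + 2.75% transit = 12.75% → €1.66
Tax on everything else = €0.38 + €1.66 = €2.04

€2.04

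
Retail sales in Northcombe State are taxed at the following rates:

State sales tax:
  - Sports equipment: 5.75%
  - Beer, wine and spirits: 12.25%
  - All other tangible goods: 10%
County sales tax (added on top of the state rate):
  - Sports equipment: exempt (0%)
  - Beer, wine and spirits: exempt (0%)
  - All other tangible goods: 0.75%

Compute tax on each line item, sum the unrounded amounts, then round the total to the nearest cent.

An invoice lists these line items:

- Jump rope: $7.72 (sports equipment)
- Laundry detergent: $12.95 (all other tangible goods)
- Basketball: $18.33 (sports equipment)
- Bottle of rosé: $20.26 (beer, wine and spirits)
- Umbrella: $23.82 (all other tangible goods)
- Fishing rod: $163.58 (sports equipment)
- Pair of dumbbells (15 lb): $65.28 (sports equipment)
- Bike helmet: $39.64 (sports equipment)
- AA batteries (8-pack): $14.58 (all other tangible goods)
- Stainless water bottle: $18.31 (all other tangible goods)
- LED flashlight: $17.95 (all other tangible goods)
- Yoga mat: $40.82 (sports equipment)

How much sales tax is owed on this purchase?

$31.18

Jump rope $7.72: sports equipment → 5.75% + 0% county = 5.75% → $0.4439
Laundry detergent $12.95: all other tangible goods → 10% + 0.75% county = 10.75% → $1.392125
Basketball $18.33: sports equipment → 5.75% + 0% county = 5.75% → $1.053975
Bottle of rosé $20.26: beer, wine and spirits → 12.25% + 0% county = 12.25% → $2.48185
Umbrella $23.82: all other tangible goods → 10% + 0.75% county = 10.75% → $2.56065
Fishing rod $163.58: sports equipment → 5.75% + 0% county = 5.75% → $9.40585
Pair of dumbbells (15 lb) $65.28: sports equipment → 5.75% + 0% county = 5.75% → $3.7536
Bike helmet $39.64: sports equipment → 5.75% + 0% county = 5.75% → $2.2793
AA batteries (8-pack) $14.58: all other tangible goods → 10% + 0.75% county = 10.75% → $1.56735
Stainless water bottle $18.31: all other tangible goods → 10% + 0.75% county = 10.75% → $1.968325
LED flashlight $17.95: all other tangible goods → 10% + 0.75% county = 10.75% → $1.929625
Yoga mat $40.82: sports equipment → 5.75% + 0% county = 5.75% → $2.34715
Unrounded tax sum = $31.1837 → $31.18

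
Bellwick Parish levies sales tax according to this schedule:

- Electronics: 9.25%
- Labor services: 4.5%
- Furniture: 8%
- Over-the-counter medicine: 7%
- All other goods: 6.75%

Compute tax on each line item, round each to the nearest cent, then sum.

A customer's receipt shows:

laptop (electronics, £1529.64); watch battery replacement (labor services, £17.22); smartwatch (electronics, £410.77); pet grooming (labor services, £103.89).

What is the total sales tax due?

£184.94

Laptop £1529.64: electronics → 9.25% → £141.49
Watch battery replacement £17.22: labor services → 4.5% → £0.77
Smartwatch £410.77: electronics → 9.25% → £38.00
Pet grooming £103.89: labor services → 4.5% → £4.68
Total tax = £141.49 + £0.77 + £38.00 + £4.68 = £184.94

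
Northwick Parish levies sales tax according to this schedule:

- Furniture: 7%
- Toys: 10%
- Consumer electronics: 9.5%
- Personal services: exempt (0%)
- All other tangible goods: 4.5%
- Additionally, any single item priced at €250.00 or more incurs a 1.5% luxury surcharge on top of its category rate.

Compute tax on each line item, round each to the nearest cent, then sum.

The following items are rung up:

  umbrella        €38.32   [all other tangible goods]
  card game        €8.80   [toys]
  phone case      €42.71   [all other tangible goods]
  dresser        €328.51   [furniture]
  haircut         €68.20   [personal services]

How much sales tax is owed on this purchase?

Umbrella €38.32: all other tangible goods → 4.5% → €1.72
Card game €8.80: toys → 10% → €0.88
Phone case €42.71: all other tangible goods → 4.5% → €1.92
Dresser €328.51: furniture → 7% + 1.5% surcharge = 8.5% → €27.92
Haircut €68.20: personal services → 0% → €0.00
Total tax = €1.72 + €0.88 + €1.92 + €27.92 = €32.44

€32.44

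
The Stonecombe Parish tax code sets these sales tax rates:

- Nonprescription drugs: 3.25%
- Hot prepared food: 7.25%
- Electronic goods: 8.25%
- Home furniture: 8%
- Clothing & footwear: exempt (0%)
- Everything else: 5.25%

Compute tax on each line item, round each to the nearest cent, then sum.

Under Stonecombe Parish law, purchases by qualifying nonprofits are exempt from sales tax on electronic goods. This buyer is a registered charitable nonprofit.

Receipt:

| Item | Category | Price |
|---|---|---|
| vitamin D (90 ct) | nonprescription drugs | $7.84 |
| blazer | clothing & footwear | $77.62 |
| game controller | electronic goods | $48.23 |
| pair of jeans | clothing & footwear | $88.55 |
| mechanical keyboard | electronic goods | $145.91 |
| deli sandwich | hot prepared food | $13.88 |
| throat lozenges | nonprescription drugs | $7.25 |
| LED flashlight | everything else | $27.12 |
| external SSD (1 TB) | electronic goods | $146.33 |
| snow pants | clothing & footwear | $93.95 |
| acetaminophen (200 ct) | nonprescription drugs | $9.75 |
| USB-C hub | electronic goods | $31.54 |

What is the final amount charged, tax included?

$701.21

Vitamin D (90 ct) $7.84: nonprescription drugs → 3.25% → $0.25
Blazer $77.62: clothing & footwear → 0% → $0.00
Game controller $48.23: electronic goods, buyer-exempt → 0% → $0.00
Pair of jeans $88.55: clothing & footwear → 0% → $0.00
Mechanical keyboard $145.91: electronic goods, buyer-exempt → 0% → $0.00
Deli sandwich $13.88: hot prepared food → 7.25% → $1.01
Throat lozenges $7.25: nonprescription drugs → 3.25% → $0.24
LED flashlight $27.12: everything else → 5.25% → $1.42
External SSD (1 TB) $146.33: electronic goods, buyer-exempt → 0% → $0.00
Snow pants $93.95: clothing & footwear → 0% → $0.00
Acetaminophen (200 ct) $9.75: nonprescription drugs → 3.25% → $0.32
USB-C hub $31.54: electronic goods, buyer-exempt → 0% → $0.00
Subtotal = $697.97; tax = $3.24; total due = $701.21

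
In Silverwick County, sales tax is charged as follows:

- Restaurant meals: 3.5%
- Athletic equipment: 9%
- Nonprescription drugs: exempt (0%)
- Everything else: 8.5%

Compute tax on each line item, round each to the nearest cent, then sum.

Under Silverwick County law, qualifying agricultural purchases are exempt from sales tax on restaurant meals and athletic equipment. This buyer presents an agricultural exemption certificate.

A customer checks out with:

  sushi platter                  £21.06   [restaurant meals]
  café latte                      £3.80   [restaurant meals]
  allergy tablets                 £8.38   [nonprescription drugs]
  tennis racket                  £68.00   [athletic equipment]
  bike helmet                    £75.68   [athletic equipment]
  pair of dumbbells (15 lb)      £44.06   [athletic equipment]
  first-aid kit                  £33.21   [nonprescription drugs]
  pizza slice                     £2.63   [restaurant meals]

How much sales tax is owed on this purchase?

£0.00

Sushi platter £21.06: restaurant meals, buyer-exempt → 0% → £0.00
Café latte £3.80: restaurant meals, buyer-exempt → 0% → £0.00
Allergy tablets £8.38: nonprescription drugs → 0% → £0.00
Tennis racket £68.00: athletic equipment, buyer-exempt → 0% → £0.00
Bike helmet £75.68: athletic equipment, buyer-exempt → 0% → £0.00
Pair of dumbbells (15 lb) £44.06: athletic equipment, buyer-exempt → 0% → £0.00
First-aid kit £33.21: nonprescription drugs → 0% → £0.00
Pizza slice £2.63: restaurant meals, buyer-exempt → 0% → £0.00
Total tax = £0.00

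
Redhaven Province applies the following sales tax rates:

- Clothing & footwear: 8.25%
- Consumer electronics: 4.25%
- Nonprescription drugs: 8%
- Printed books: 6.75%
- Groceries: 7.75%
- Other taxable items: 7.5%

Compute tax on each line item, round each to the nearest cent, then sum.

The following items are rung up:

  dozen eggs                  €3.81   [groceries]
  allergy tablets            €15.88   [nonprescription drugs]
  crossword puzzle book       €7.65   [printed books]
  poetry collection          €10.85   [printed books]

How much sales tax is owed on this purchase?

€2.82

Dozen eggs €3.81: groceries → 7.75% → €0.30
Allergy tablets €15.88: nonprescription drugs → 8% → €1.27
Crossword puzzle book €7.65: printed books → 6.75% → €0.52
Poetry collection €10.85: printed books → 6.75% → €0.73
Total tax = €0.30 + €1.27 + €0.52 + €0.73 = €2.82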